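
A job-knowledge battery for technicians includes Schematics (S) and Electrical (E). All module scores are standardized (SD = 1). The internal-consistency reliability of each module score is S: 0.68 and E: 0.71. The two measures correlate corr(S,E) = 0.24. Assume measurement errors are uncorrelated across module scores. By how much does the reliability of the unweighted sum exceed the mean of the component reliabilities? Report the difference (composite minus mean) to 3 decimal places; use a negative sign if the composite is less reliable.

Var(sum) = 2 + 0.48 = 2.48; true-score variance = 1.39 + 0.48 = 1.87; composite reliability = 0.7540.
Mean component reliability = 0.6950.
Difference = 0.7540 − 0.6950 = 0.059.

0.059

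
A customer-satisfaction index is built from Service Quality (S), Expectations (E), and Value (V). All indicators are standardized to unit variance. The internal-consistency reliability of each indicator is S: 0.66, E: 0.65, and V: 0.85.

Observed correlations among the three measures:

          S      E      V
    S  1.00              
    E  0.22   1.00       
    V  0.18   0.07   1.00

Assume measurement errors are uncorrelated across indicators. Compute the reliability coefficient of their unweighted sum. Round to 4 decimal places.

0.7868

Var(S+E+V) = 3 + 2·[0.22 + 0.18 + 0.07] = 3 + 0.94 = 3.94.
Under uncorrelated errors the observed covariances equal the true-score covariances, so only the own-variance terms attenuate.
True-score variance = [0.66 + 0.65 + 0.85] + 0.94 = 2.16 + 0.94 = 3.1.
Reliability = 3.1 / 3.94 = 0.7868.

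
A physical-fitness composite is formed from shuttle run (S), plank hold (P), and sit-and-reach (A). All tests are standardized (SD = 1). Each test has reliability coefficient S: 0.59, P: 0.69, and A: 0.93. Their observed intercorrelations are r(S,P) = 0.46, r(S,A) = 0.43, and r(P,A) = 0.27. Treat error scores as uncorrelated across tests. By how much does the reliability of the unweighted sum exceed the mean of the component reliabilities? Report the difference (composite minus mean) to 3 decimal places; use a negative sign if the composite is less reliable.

0.115

Var(sum) = 3 + 2.32 = 5.32; true-score variance = 2.21 + 2.32 = 4.53; composite reliability = 0.8515.
Mean component reliability = 0.7367.
Difference = 0.8515 − 0.7367 = 0.115.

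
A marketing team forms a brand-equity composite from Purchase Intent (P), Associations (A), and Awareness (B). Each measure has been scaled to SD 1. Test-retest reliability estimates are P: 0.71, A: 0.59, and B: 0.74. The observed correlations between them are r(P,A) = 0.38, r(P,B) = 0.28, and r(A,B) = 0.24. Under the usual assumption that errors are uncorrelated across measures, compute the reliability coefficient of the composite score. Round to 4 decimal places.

0.8000

Var(P+A+B) = 3 + 2·[0.38 + 0.28 + 0.24] = 3 + 1.8 = 4.8.
Because errors are independent across components, Cov(Tᵢ,Tⱼ) = Cov(Xᵢ,Xⱼ); the off-diagonal part of the true-score variance is the same as above.
True-score variance = [0.71 + 0.59 + 0.74] + 1.8 = 2.04 + 1.8 = 3.84.
Reliability = 3.84 / 4.8 = 0.8000.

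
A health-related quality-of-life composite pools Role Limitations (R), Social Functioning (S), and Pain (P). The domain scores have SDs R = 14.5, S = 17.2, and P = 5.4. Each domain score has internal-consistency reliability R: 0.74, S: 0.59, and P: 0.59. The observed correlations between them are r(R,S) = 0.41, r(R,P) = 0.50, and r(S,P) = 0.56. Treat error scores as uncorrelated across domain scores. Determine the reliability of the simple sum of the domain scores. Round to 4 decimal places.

Var(R+S+P) = 14.5² + 17.2² + 5.4² + 2·[14.5·17.2·0.41 + 14.5·5.4·0.50 + 17.2·5.4·0.56] = 535.25 + 386.834 = 922.084.
With uncorrelated errors the cross-covariances are all true-score covariance, so they carry over unchanged; only the diagonal terms shrink to ρᵢσᵢ².
True-score variance = [14.5²·0.74 + 17.2²·0.59 + 5.4²·0.59] + 386.834 = 347.335 + 386.834 = 734.169.
Reliability = 734.169 / 922.084 = 0.7962.

0.7962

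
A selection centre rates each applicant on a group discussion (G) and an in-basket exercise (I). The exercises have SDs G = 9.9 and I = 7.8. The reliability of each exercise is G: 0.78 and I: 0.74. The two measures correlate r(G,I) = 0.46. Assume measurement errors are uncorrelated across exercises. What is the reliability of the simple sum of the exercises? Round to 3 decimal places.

Var(G+I) = 9.9² + 7.8² + 2·[9.9·7.8·0.46] = 158.85 + 71.0424 = 229.892.
With uncorrelated errors the cross-covariances are all true-score covariance, so they carry over unchanged; only the diagonal terms shrink to ρᵢσᵢ².
True-score variance = [9.9²·0.78 + 7.8²·0.74] + 71.0424 = 121.469 + 71.0424 = 192.512.
Reliability = 192.512 / 229.892 = 0.837.

0.837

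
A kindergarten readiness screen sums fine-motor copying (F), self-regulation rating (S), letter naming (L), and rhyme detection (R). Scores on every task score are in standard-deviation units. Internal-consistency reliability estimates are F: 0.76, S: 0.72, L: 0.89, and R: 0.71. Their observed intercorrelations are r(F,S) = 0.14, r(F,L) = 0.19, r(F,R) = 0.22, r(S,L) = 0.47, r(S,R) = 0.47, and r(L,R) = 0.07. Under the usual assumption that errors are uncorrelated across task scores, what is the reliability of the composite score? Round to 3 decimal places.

Var(F+S+L+R) = 4 + 2·[0.14 + 0.19 + 0.22 + 0.47 + 0.47 + 0.07] = 4 + 3.12 = 7.12.
Because errors are independent across components, Cov(Tᵢ,Tⱼ) = Cov(Xᵢ,Xⱼ); the off-diagonal part of the true-score variance is the same as above.
True-score variance = [0.76 + 0.72 + 0.89 + 0.71] + 3.12 = 3.08 + 3.12 = 6.2.
Reliability = 6.2 / 7.12 = 0.871.

0.871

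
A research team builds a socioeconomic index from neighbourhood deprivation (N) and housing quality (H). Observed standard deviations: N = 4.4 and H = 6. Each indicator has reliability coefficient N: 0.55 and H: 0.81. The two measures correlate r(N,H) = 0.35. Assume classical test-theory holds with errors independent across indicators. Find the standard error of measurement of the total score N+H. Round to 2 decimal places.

3.94

Var(total) = 55.36 + 18.48 = 73.84.
True-score variance = 39.808 + 18.48 = 58.288, so reliability = 0.7894.
Error variance = 73.84 − 58.288 = 15.552; SEM = √15.552 = 3.94.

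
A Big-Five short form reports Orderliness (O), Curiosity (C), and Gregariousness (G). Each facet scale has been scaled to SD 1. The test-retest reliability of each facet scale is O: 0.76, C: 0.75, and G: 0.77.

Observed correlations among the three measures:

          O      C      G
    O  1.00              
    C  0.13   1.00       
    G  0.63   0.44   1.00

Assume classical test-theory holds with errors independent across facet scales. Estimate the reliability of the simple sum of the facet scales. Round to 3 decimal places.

0.867

Var(O+C+G) = 3 + 2·[0.13 + 0.63 + 0.44] = 3 + 2.4 = 5.4.
Because errors are independent across components, Cov(Tᵢ,Tⱼ) = Cov(Xᵢ,Xⱼ); the off-diagonal part of the true-score variance is the same as above.
True-score variance = [0.76 + 0.75 + 0.77] + 2.4 = 2.28 + 2.4 = 4.68.
Reliability = 4.68 / 5.4 = 0.867.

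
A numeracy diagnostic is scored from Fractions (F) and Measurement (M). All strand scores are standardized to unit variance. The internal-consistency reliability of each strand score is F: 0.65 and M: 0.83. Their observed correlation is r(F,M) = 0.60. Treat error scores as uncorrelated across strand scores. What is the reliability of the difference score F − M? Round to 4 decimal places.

0.3500

Var(F−M) = 1 + 1 − 2·0.60 = 2 − 1.2 = 0.8.
Under uncorrelated errors the observed covariances equal the true-score covariances, so only the own-variance terms attenuate.
True-score variance = [0.65 + 0.83] − 1.2 = 1.48 − 1.2 = 0.28.
Reliability = 0.28 / 0.8 = 0.3500.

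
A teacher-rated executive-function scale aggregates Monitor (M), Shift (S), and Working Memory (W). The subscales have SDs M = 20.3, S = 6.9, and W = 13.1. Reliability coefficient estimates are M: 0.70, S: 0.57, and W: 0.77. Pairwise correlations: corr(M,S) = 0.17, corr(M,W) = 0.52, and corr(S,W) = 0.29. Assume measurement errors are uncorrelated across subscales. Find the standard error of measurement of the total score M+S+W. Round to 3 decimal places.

Var(total) = 631.31 + 376.617 = 1007.93.
True-score variance = 447.74 + 376.617 = 824.358, so reliability = 0.8179.
Error variance = 1007.93 − 824.358 = 183.57; SEM = √183.57 = 13.549.

13.549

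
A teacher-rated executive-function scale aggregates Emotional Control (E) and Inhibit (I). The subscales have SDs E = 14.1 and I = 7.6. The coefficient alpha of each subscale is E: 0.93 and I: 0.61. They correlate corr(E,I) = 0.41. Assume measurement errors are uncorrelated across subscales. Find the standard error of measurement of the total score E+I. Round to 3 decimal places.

6.037

Var(total) = 256.57 + 87.8712 = 344.441.
True-score variance = 220.127 + 87.8712 = 307.998, so reliability = 0.8942.
Error variance = 344.441 − 307.998 = 36.4431; SEM = √36.4431 = 6.037.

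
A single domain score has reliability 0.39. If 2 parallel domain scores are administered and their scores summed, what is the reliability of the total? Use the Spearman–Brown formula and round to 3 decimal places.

ρ_k = kρ / (1 + (k−1)ρ) = 2·0.39 / (1 + 1·0.39) = 0.780 / 1.390 = 0.561.

0.561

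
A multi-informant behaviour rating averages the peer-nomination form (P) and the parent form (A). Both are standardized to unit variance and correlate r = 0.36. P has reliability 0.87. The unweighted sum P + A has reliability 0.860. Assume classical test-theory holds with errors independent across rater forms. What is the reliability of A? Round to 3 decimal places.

0.749

Var(P+A) = 2 + 2·0.36 = 2.720.
True-score variance = ρ_P + ρ_A + 2·0.36, so 0.860 = (0.87 + ρ_A + 0.72) / 2.720.
ρ_A = 0.860·2.720 − 0.87 − 0.72 = 0.749.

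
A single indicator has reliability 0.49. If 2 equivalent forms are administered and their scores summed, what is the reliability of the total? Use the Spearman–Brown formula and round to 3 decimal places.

ρ_k = kρ / (1 + (k−1)ρ) = 2·0.49 / (1 + 1·0.49) = 0.980 / 1.490 = 0.658.

0.658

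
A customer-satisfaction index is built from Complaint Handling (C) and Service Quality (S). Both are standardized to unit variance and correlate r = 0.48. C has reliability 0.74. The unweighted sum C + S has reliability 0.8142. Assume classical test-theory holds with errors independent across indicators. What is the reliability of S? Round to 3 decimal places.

0.710

Var(C+S) = 2 + 2·0.48 = 2.960.
True-score variance = ρ_C + ρ_S + 2·0.48, so 0.8142 = (0.74 + ρ_S + 0.96) / 2.960.
ρ_S = 0.8142·2.960 − 0.74 − 0.96 = 0.710.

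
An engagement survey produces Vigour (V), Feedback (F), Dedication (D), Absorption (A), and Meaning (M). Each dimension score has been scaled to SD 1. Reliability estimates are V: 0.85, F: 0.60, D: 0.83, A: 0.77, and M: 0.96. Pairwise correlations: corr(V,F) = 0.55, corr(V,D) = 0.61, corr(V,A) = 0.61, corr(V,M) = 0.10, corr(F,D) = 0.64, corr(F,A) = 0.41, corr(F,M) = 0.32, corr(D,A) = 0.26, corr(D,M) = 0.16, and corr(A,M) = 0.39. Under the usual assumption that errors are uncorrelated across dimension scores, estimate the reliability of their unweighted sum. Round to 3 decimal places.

Var(V+F+D+A+M) = 5 + 2·[0.55 + 0.61 + 0.61 + 0.10 + 0.64 + 0.41 + 0.32 + 0.26 + 0.16 + 0.39] = 5 + 8.1 = 13.1.
Under uncorrelated errors the observed covariances equal the true-score covariances, so only the own-variance terms attenuate.
True-score variance = [0.85 + 0.60 + 0.83 + 0.77 + 0.96] + 8.1 = 4.01 + 8.1 = 12.11.
Reliability = 12.11 / 13.1 = 0.924.

0.924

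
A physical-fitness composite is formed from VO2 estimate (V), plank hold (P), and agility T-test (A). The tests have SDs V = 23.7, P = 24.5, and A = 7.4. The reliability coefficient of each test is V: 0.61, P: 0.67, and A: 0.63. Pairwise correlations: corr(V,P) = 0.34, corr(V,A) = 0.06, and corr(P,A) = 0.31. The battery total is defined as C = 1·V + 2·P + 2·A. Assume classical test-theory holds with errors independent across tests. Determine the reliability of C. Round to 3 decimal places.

0.755

Var(C) = 23.7² + 2²·24.5² + 2²·7.4² + 2·[2·23.7·24.5·0.34 + 2·23.7·7.4·0.06 + 4·24.5·7.4·0.31] = 3181.73 + 1281.4 = 4463.13.
With uncorrelated errors the cross-covariances are all true-score covariance, so they carry over unchanged; only the diagonal terms shrink to ρᵢσᵢ².
True-score variance = [23.7²·0.61 + 2²·24.5²·0.67 + 2²·7.4²·0.63] + 1281.4 = 2089.3 + 1281.4 = 3370.7.
Reliability = 3370.7 / 4463.13 = 0.755.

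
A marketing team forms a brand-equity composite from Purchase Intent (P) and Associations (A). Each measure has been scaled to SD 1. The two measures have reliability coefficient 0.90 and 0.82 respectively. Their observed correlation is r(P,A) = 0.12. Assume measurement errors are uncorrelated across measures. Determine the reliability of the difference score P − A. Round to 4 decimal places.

Var(P−A) = 1 + 1 − 2·0.12 = 2 − 0.24 = 1.76.
Because errors are independent across components, Cov(Tᵢ,Tⱼ) = Cov(Xᵢ,Xⱼ); the off-diagonal part of the true-score variance is the same as above.
True-score variance = [0.90 + 0.82] − 0.24 = 1.72 − 0.24 = 1.48.
Reliability = 1.48 / 1.76 = 0.8409.

0.8409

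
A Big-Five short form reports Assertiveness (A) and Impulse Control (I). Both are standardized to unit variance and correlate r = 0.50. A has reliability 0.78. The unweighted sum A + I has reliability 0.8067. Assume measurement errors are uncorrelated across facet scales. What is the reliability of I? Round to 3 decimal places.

Var(A+I) = 2 + 2·0.50 = 3.000.
True-score variance = ρ_A + ρ_I + 2·0.50, so 0.8067 = (0.78 + ρ_I + 1.00) / 3.000.
ρ_I = 0.8067·3.000 − 0.78 − 1.00 = 0.640.

0.640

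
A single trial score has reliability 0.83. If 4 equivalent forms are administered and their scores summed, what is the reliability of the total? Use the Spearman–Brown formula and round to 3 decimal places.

0.951

ρ_k = kρ / (1 + (k−1)ρ) = 4·0.83 / (1 + 3·0.83) = 3.320 / 3.490 = 0.951.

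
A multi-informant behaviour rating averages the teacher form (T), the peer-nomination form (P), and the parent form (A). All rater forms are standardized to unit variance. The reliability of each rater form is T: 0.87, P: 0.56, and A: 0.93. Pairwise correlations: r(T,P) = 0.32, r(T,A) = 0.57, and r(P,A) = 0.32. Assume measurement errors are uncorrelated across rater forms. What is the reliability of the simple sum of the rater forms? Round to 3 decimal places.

0.882

Var(T+P+A) = 3 + 2·[0.32 + 0.57 + 0.32] = 3 + 2.42 = 5.42.
With uncorrelated errors the cross-covariances are all true-score covariance, so they carry over unchanged; only the diagonal terms shrink to ρᵢσᵢ².
True-score variance = [0.87 + 0.56 + 0.93] + 2.42 = 2.36 + 2.42 = 4.78.
Reliability = 4.78 / 5.42 = 0.882.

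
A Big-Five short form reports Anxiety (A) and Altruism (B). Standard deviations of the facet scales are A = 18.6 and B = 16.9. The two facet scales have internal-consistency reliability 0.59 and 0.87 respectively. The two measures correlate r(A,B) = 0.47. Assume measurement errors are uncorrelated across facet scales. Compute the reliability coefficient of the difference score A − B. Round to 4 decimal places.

0.4675

Var(A−B) = 18.6² + 16.9² − 2·18.6·16.9·0.47 = 631.57 − 295.48 = 336.09.
Because errors are independent across components, Cov(Tᵢ,Tⱼ) = Cov(Xᵢ,Xⱼ); the off-diagonal part of the true-score variance is the same as above.
True-score variance = [18.6²·0.59 + 16.9²·0.87] − 295.48 = 452.597 − 295.48 = 157.118.
Reliability = 157.118 / 336.09 = 0.4675.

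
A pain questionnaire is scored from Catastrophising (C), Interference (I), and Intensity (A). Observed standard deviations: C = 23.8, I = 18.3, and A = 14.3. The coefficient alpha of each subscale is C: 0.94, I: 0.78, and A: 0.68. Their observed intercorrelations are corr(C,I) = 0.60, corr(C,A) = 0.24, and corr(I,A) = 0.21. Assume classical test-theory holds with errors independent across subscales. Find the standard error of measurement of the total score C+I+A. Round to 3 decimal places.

Var(total) = 1105.82 + 795.921 = 1901.74.
True-score variance = 932.721 + 795.921 = 1728.64, so reliability = 0.9090.
Error variance = 1901.74 − 1728.64 = 173.099; SEM = √173.099 = 13.157.

13.157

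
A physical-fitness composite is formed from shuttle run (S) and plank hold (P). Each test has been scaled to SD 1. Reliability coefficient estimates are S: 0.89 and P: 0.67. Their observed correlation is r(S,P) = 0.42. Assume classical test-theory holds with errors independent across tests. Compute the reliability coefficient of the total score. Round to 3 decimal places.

0.845

Var(S+P) = 2 + 2·[0.42] = 2 + 0.84 = 2.84.
Under uncorrelated errors the observed covariances equal the true-score covariances, so only the own-variance terms attenuate.
True-score variance = [0.89 + 0.67] + 0.84 = 1.56 + 0.84 = 2.4.
Reliability = 2.4 / 2.84 = 0.845.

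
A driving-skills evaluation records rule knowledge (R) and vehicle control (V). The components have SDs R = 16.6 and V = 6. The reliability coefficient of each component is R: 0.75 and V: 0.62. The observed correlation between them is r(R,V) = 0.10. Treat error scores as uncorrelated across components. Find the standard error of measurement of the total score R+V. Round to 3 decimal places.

9.087

Var(total) = 311.56 + 19.92 = 331.48.
True-score variance = 228.99 + 19.92 = 248.91, so reliability = 0.7509.
Error variance = 331.48 − 248.91 = 82.57; SEM = √82.57 = 9.087.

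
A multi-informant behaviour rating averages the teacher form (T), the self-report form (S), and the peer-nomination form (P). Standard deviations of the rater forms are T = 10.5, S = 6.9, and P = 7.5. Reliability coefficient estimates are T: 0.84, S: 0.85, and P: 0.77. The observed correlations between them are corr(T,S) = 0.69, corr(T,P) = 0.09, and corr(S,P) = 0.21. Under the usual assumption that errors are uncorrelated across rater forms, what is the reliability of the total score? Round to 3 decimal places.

0.892

Var(T+S+P) = 10.5² + 6.9² + 7.5² + 2·[10.5·6.9·0.69 + 10.5·7.5·0.09 + 6.9·7.5·0.21] = 214.11 + 135.891 = 350.001.
Under uncorrelated errors the observed covariances equal the true-score covariances, so only the own-variance terms attenuate.
True-score variance = [10.5²·0.84 + 6.9²·0.85 + 7.5²·0.77] + 135.891 = 176.391 + 135.891 = 312.282.
Reliability = 312.282 / 350.001 = 0.892.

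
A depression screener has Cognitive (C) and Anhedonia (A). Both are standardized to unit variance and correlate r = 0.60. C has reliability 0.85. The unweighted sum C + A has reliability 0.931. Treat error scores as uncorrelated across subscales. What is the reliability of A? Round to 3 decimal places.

0.929

Var(C+A) = 2 + 2·0.60 = 3.200.
True-score variance = ρ_C + ρ_A + 2·0.60, so 0.931 = (0.85 + ρ_A + 1.20) / 3.200.
ρ_A = 0.931·3.200 − 0.85 − 1.20 = 0.929.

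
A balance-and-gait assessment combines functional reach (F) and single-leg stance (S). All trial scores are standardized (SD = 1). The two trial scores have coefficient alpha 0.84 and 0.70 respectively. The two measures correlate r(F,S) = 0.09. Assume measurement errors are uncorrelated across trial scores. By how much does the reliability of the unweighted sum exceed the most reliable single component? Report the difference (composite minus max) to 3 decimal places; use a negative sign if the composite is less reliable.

-0.051

Var(sum) = 2 + 0.18 = 2.18; true-score variance = 1.54 + 0.18 = 1.72; composite reliability = 0.7890.
Max component reliability = 0.8400.
Difference = 0.7890 − 0.8400 = -0.051.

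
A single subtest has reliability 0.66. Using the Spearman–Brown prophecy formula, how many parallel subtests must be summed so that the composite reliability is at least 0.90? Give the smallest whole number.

k ≥ ρ*(1−ρ₁)/(ρ₁(1−ρ*)) = 0.90·0.34 / (0.66·0.10) = 4.636.
Smallest integer k = 5.

5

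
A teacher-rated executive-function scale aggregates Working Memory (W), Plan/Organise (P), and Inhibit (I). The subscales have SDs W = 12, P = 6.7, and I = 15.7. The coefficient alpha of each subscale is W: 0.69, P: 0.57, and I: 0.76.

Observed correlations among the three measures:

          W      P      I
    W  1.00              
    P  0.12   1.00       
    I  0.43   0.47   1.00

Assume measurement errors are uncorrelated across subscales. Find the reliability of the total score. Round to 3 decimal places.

Var(W+P+I) = 12² + 6.7² + 15.7² + 2·[12·6.7·0.12 + 12·15.7·0.43 + 6.7·15.7·0.47] = 435.38 + 280.199 = 715.579.
Under uncorrelated errors the observed covariances equal the true-score covariances, so only the own-variance terms attenuate.
True-score variance = [12²·0.69 + 6.7²·0.57 + 15.7²·0.76] + 280.199 = 312.28 + 280.199 = 592.478.
Reliability = 592.478 / 715.579 = 0.828.

0.828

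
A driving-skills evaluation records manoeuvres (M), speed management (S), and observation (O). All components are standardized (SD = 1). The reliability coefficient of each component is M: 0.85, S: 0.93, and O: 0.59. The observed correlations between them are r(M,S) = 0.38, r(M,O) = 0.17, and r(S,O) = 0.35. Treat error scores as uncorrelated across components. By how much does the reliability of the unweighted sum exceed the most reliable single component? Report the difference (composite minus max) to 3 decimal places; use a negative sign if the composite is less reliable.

-0.061

Var(sum) = 3 + 1.8 = 4.8; true-score variance = 2.37 + 1.8 = 4.17; composite reliability = 0.8688.
Max component reliability = 0.9300.
Difference = 0.8688 − 0.9300 = -0.061.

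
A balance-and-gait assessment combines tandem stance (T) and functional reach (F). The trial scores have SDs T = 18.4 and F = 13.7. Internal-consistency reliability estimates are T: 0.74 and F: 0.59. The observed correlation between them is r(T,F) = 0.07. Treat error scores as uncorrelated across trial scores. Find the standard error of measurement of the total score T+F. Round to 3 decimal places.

Var(total) = 526.25 + 35.2912 = 561.541.
True-score variance = 361.271 + 35.2912 = 396.563, so reliability = 0.7062.
Error variance = 561.541 − 396.563 = 164.978; SEM = √164.978 = 12.844.

12.844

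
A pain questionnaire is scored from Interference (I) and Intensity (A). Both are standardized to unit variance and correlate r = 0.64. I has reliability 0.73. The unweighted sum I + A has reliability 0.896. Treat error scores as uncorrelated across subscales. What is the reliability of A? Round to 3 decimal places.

0.929

Var(I+A) = 2 + 2·0.64 = 3.280.
True-score variance = ρ_I + ρ_A + 2·0.64, so 0.896 = (0.73 + ρ_A + 1.28) / 3.280.
ρ_A = 0.896·3.280 − 0.73 − 1.28 = 0.929.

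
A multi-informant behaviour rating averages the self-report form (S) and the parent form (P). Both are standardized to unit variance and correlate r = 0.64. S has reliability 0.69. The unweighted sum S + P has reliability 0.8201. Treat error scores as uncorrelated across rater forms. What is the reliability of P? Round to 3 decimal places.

0.720

Var(S+P) = 2 + 2·0.64 = 3.280.
True-score variance = ρ_S + ρ_P + 2·0.64, so 0.8201 = (0.69 + ρ_P + 1.28) / 3.280.
ρ_P = 0.8201·3.280 − 0.69 − 1.28 = 0.720.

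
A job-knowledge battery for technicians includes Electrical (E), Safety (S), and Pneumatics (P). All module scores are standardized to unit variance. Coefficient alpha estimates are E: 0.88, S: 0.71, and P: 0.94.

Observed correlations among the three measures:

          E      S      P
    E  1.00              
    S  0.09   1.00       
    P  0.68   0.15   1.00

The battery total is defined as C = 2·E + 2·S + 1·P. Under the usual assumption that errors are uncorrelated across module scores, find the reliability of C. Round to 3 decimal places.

Var(C) = 2² + 2² + 1 + 2·[4·0.09 + 2·0.68 + 2·0.15] = 9 + 4.04 = 13.04.
Because errors are independent across components, Cov(Tᵢ,Tⱼ) = Cov(Xᵢ,Xⱼ); the off-diagonal part of the true-score variance is the same as above.
True-score variance = [2²·0.88 + 2²·0.71 + 0.94] + 4.04 = 7.3 + 4.04 = 11.34.
Reliability = 11.34 / 13.04 = 0.870.

0.870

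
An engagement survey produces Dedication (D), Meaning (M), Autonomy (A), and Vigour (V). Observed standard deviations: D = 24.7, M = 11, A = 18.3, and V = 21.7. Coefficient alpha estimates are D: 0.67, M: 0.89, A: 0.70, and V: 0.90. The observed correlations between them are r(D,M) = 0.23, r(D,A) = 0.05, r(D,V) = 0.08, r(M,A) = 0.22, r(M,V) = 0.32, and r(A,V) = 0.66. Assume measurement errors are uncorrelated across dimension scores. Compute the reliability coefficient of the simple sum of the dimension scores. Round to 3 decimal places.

Var(D+M+A+V) = 24.7² + 11² + 18.3² + 21.7² + 2·[24.7·11·0.23 + 24.7·18.3·0.05 + 24.7·21.7·0.08 + 11·18.3·0.22 + 11·21.7·0.32 + 18.3·21.7·0.66] = 1536.87 + 1021.47 = 2558.34.
Under uncorrelated errors the observed covariances equal the true-score covariances, so only the own-variance terms attenuate.
True-score variance = [24.7²·0.67 + 11²·0.89 + 18.3²·0.70 + 21.7²·0.90] + 1021.47 = 1174.67 + 1021.47 = 2196.14.
Reliability = 2196.14 / 2558.34 = 0.858.

0.858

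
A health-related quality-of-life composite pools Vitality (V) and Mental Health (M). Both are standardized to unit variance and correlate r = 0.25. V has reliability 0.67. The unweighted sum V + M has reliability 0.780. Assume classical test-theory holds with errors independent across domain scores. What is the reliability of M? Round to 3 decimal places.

Var(V+M) = 2 + 2·0.25 = 2.500.
True-score variance = ρ_V + ρ_M + 2·0.25, so 0.780 = (0.67 + ρ_M + 0.50) / 2.500.
ρ_M = 0.780·2.500 − 0.67 − 0.50 = 0.780.

0.780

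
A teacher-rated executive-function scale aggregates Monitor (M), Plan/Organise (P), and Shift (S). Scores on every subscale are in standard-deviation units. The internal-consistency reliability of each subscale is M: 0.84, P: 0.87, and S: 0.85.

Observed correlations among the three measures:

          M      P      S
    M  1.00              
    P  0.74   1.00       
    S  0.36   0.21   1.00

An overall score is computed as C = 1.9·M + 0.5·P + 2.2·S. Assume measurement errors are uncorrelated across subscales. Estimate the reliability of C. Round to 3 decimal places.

0.902

Var(C) = 1.9² + 0.5² + 2.2² + 2·[0.95·0.74 + 4.18·0.36 + 1.1·0.21] = 8.7 + 4.8776 = 13.5776.
With uncorrelated errors the cross-covariances are all true-score covariance, so they carry over unchanged; only the diagonal terms shrink to ρᵢσᵢ².
True-score variance = [1.9²·0.84 + 0.5²·0.87 + 2.2²·0.85] + 4.8776 = 7.3639 + 4.8776 = 12.2415.
Reliability = 12.2415 / 13.5776 = 0.902.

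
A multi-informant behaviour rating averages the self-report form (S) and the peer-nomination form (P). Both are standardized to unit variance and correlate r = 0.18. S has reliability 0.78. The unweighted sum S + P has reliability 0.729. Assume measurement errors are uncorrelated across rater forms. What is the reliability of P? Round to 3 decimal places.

Var(S+P) = 2 + 2·0.18 = 2.360.
True-score variance = ρ_S + ρ_P + 2·0.18, so 0.729 = (0.78 + ρ_P + 0.36) / 2.360.
ρ_P = 0.729·2.360 − 0.78 − 0.36 = 0.580.

0.580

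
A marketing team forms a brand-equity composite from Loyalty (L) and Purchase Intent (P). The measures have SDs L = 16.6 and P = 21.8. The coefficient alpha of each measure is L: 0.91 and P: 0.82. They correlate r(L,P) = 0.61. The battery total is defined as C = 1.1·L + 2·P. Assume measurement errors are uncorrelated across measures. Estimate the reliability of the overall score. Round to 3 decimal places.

Var(C) = 1.1²·16.6² + 2²·21.8² + 2·[2.2·16.6·21.8·0.61] = 2234.39 + 971.286 = 3205.67.
Because errors are independent across components, Cov(Tᵢ,Tⱼ) = Cov(Xᵢ,Xⱼ); the off-diagonal part of the true-score variance is the same as above.
True-score variance = [1.1²·16.6²·0.91 + 2²·21.8²·0.82] + 971.286 = 1862.21 + 971.286 = 2833.49.
Reliability = 2833.49 / 3205.67 = 0.884.

0.884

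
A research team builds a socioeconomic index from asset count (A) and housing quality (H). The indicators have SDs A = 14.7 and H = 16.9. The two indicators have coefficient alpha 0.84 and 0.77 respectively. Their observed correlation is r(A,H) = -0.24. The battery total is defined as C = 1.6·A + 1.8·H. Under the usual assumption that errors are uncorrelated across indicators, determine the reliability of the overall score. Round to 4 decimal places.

0.7345

Var(C) = 1.6²·14.7² + 1.8²·16.9² + 2·[2.88·14.7·16.9·(-0.24)] = 1478.57 − 343.43 = 1135.14.
Because errors are independent across components, Cov(Tᵢ,Tⱼ) = Cov(Xᵢ,Xⱼ); the off-diagonal part of the true-score variance is the same as above.
True-score variance = [1.6²·14.7²·0.84 + 1.8²·16.9²·0.77] − 343.43 = 1177.22 − 343.43 = 833.79.
Reliability = 833.79 / 1135.14 = 0.7345.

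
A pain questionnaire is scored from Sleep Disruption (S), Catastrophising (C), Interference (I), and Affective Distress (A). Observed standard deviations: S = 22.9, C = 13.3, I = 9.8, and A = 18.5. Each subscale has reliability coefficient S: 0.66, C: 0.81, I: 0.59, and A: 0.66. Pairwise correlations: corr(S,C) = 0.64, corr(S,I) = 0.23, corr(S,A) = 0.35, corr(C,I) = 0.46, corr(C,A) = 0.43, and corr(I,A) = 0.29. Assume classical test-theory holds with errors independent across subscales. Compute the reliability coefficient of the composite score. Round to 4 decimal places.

Var(S+C+I+A) = 22.9² + 13.3² + 9.8² + 18.5² + 2·[22.9·13.3·0.64 + 22.9·9.8·0.23 + 22.9·18.5·0.35 + 13.3·9.8·0.46 + 13.3·18.5·0.43 + 9.8·18.5·0.29] = 1139.59 + 1226.31 = 2365.9.
Under uncorrelated errors the observed covariances equal the true-score covariances, so only the own-variance terms attenuate.
True-score variance = [22.9²·0.66 + 13.3²·0.81 + 9.8²·0.59 + 18.5²·0.66] + 1226.31 = 771.94 + 1226.31 = 1998.25.
Reliability = 1998.25 / 2365.9 = 0.8446.

0.8446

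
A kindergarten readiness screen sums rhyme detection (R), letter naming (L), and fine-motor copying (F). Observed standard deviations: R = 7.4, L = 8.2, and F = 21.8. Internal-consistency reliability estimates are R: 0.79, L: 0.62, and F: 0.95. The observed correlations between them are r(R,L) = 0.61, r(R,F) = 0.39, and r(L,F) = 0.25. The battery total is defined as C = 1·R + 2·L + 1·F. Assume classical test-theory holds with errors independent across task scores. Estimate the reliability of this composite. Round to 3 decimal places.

0.890

Var(C) = 7.4² + 2²·8.2² + 21.8² + 2·[2·7.4·8.2·0.61 + 7.4·21.8·0.39 + 2·8.2·21.8·0.25] = 798.96 + 452.649 = 1251.61.
With uncorrelated errors the cross-covariances are all true-score covariance, so they carry over unchanged; only the diagonal terms shrink to ρᵢσᵢ².
True-score variance = [7.4²·0.79 + 2²·8.2²·0.62 + 21.8²·0.95] + 452.649 = 661.494 + 452.649 = 1114.14.
Reliability = 1114.14 / 1251.61 = 0.890.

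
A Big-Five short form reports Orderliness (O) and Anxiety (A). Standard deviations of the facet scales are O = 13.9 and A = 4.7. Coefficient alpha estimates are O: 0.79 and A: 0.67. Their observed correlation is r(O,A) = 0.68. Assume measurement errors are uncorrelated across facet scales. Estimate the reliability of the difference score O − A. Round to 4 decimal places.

0.6215

Var(O−A) = 13.9² + 4.7² − 2·13.9·4.7·0.68 = 215.3 − 88.8488 = 126.451.
Because errors are independent across components, Cov(Tᵢ,Tⱼ) = Cov(Xᵢ,Xⱼ); the off-diagonal part of the true-score variance is the same as above.
True-score variance = [13.9²·0.79 + 4.7²·0.67] − 88.8488 = 167.436 − 88.8488 = 78.5874.
Reliability = 78.5874 / 126.451 = 0.6215.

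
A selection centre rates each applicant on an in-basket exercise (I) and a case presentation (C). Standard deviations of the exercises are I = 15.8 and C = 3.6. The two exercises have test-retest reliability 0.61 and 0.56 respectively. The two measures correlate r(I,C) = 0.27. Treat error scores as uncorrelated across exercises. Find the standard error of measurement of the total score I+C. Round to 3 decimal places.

10.152

Var(total) = 262.6 + 30.7152 = 293.315.
True-score variance = 159.538 + 30.7152 = 190.253, so reliability = 0.6486.
Error variance = 293.315 − 190.253 = 103.062; SEM = √103.062 = 10.152.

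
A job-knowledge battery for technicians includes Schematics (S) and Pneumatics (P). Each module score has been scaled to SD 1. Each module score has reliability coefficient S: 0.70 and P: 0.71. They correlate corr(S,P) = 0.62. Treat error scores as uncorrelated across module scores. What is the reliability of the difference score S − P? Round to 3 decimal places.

Var(S−P) = 1 + 1 − 2·0.62 = 2 − 1.24 = 0.76.
Under uncorrelated errors the observed covariances equal the true-score covariances, so only the own-variance terms attenuate.
True-score variance = [0.70 + 0.71] − 1.24 = 1.41 − 1.24 = 0.17.
Reliability = 0.17 / 0.76 = 0.224.

0.224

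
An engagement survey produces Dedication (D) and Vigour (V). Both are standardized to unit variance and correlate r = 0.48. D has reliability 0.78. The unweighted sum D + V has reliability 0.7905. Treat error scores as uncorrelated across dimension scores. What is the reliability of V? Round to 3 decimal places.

0.600

Var(D+V) = 2 + 2·0.48 = 2.960.
True-score variance = ρ_D + ρ_V + 2·0.48, so 0.7905 = (0.78 + ρ_V + 0.96) / 2.960.
ρ_V = 0.7905·2.960 − 0.78 − 0.96 = 0.600.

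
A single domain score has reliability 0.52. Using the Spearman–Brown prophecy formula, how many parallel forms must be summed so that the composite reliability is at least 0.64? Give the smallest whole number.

2

k ≥ ρ*(1−ρ₁)/(ρ₁(1−ρ*)) = 0.64·0.48 / (0.52·0.36) = 1.641.
Smallest integer k = 2.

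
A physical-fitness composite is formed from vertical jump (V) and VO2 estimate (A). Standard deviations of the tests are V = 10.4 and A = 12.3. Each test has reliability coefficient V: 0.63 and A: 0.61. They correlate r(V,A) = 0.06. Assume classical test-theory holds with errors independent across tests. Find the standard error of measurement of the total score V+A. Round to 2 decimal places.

9.95

Var(total) = 259.45 + 15.3504 = 274.8.
True-score variance = 160.428 + 15.3504 = 175.778, so reliability = 0.6397.
Error variance = 274.8 − 175.778 = 99.0223; SEM = √99.0223 = 9.95.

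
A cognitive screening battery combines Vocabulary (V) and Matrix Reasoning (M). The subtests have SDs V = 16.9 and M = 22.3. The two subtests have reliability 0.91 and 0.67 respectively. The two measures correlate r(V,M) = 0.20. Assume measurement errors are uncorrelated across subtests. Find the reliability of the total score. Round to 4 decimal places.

0.7967

Var(V+M) = 16.9² + 22.3² + 2·[16.9·22.3·0.20] = 782.9 + 150.748 = 933.648.
With uncorrelated errors the cross-covariances are all true-score covariance, so they carry over unchanged; only the diagonal terms shrink to ρᵢσᵢ².
True-score variance = [16.9²·0.91 + 22.3²·0.67] + 150.748 = 593.089 + 150.748 = 743.837.
Reliability = 743.837 / 933.648 = 0.7967.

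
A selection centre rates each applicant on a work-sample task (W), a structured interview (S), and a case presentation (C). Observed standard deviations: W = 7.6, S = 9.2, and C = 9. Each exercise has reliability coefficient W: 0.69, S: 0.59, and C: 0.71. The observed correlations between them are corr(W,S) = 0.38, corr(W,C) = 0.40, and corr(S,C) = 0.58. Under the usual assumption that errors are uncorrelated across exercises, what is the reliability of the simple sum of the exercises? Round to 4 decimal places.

Var(W+S+C) = 7.6² + 9.2² + 9² + 2·[7.6·9.2·0.38 + 7.6·9·0.40 + 9.2·9·0.58] = 223.4 + 203.907 = 427.307.
Under uncorrelated errors the observed covariances equal the true-score covariances, so only the own-variance terms attenuate.
True-score variance = [7.6²·0.69 + 9.2²·0.59 + 9²·0.71] + 203.907 = 147.302 + 203.907 = 351.209.
Reliability = 351.209 / 427.307 = 0.8219.

0.8219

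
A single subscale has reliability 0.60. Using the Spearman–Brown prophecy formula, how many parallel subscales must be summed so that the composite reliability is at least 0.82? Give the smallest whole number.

4

k ≥ ρ*(1−ρ₁)/(ρ₁(1−ρ*)) = 0.82·0.40 / (0.60·0.18) = 3.037.
Smallest integer k = 4.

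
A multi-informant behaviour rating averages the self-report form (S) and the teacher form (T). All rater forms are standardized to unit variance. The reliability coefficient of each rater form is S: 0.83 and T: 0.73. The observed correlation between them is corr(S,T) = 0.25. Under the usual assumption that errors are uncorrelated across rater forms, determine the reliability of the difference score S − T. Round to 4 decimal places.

0.7067

Var(S−T) = 1 + 1 − 2·0.25 = 2 − 0.5 = 1.5.
Because errors are independent across components, Cov(Tᵢ,Tⱼ) = Cov(Xᵢ,Xⱼ); the off-diagonal part of the true-score variance is the same as above.
True-score variance = [0.83 + 0.73] − 0.5 = 1.56 − 0.5 = 1.06.
Reliability = 1.06 / 1.5 = 0.7067.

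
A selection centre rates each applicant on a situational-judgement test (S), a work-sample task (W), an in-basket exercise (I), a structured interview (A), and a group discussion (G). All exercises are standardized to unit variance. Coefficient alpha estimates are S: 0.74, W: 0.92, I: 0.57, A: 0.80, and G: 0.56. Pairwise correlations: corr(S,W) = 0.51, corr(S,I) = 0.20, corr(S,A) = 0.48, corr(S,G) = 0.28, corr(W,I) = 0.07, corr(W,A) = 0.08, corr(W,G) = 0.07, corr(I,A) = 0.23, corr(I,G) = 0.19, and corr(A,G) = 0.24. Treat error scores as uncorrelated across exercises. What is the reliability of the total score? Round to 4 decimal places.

Var(S+W+I+A+G) = 5 + 2·[0.51 + 0.20 + 0.48 + 0.28 + 0.07 + 0.08 + 0.07 + 0.23 + 0.19 + 0.24] = 5 + 4.7 = 9.7.
With uncorrelated errors the cross-covariances are all true-score covariance, so they carry over unchanged; only the diagonal terms shrink to ρᵢσᵢ².
True-score variance = [0.74 + 0.92 + 0.57 + 0.80 + 0.56] + 4.7 = 3.59 + 4.7 = 8.29.
Reliability = 8.29 / 9.7 = 0.8546.

0.8546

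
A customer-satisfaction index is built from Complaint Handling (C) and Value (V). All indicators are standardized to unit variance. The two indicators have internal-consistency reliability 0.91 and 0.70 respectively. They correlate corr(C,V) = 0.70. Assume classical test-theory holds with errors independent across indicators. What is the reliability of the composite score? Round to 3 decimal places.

Var(C+V) = 2 + 2·[0.70] = 2 + 1.4 = 3.4.
Because errors are independent across components, Cov(Tᵢ,Tⱼ) = Cov(Xᵢ,Xⱼ); the off-diagonal part of the true-score variance is the same as above.
True-score variance = [0.91 + 0.70] + 1.4 = 1.61 + 1.4 = 3.01.
Reliability = 3.01 / 3.4 = 0.885.

0.885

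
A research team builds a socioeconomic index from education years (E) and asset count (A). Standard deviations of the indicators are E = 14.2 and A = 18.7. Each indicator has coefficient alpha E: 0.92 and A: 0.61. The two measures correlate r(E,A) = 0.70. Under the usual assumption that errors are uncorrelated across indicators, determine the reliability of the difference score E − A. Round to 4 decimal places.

Var(E−A) = 14.2² + 18.7² − 2·14.2·18.7·0.70 = 551.33 − 371.756 = 179.574.
Because errors are independent across components, Cov(Tᵢ,Tⱼ) = Cov(Xᵢ,Xⱼ); the off-diagonal part of the true-score variance is the same as above.
True-score variance = [14.2²·0.92 + 18.7²·0.61] − 371.756 = 398.82 − 371.756 = 27.0637.
Reliability = 27.0637 / 179.574 = 0.1507.

0.1507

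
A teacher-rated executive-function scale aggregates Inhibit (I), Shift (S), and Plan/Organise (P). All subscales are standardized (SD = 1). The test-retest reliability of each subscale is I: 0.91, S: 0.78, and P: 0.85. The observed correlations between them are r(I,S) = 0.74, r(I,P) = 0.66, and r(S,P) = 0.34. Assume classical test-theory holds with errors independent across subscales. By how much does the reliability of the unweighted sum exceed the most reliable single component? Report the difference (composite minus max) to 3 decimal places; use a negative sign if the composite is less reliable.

0.019

Var(sum) = 3 + 3.48 = 6.48; true-score variance = 2.54 + 3.48 = 6.02; composite reliability = 0.9290.
Max component reliability = 0.9100.
Difference = 0.9290 − 0.9100 = 0.019.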